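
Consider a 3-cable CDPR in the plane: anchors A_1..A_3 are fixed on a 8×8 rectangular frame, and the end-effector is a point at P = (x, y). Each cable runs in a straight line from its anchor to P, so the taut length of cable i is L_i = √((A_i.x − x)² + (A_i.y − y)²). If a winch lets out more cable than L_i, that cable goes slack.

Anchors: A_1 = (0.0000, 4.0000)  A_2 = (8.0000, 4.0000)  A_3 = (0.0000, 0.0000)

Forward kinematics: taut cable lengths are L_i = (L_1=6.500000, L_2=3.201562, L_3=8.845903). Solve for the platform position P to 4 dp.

circle eqns → linear via eq_j − eq_1; set q_j = A_j·A_j − L_j²
q_1 = 0.0000+16.0000−42.2500 = -26.2500
-16.0000·x + 0.0000·y = q_1−q_2 = -96.0000
0.0000·x + 8.0000·y = q_1−q_3 = 52.0000
solve first two rows → x=6.0000, y=6.5000

(6.0000, 6.5000)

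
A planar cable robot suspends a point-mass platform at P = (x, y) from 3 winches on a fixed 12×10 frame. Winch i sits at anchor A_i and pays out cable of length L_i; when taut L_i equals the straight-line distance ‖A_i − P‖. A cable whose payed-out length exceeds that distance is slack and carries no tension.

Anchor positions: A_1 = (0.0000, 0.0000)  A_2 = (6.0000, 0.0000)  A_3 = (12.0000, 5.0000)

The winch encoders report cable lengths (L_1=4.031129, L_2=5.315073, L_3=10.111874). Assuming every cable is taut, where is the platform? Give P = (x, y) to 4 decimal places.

(2.0000, 3.5000)

expand ‖A_i−P‖²=L_i² and subtract eq 1 (k_i ≔ ‖A_i‖²−L_i²)
k_1 = 0.0000+0.0000−16.2500 = -16.2500
eq1−eq2 → [-12.0000  0.0000]·P = -24.0000
eq1−eq3 → [-24.0000  -10.0000]·P = -83.0000
2×2 solve → P = (2.0000, 3.5000)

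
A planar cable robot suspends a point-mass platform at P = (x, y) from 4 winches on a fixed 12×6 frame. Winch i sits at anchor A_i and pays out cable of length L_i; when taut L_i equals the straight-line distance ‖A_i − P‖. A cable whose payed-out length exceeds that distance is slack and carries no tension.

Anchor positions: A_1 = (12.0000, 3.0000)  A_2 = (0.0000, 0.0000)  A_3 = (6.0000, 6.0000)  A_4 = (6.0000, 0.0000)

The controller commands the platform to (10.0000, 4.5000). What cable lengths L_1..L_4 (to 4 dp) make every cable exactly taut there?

L_1 = √((12.0000−10.0000)² + (3.0000−4.5000)²) = 2.5000
L_2 = √((0.0000−10.0000)² + (0.0000−4.5000)²) = 10.9659
L_3 = √((6.0000−10.0000)² + (6.0000−4.5000)²) = 4.2720
L_4 = √((6.0000−10.0000)² + (0.0000−4.5000)²) = 6.0208

(2.5000, 10.9659, 4.2720, 6.0208)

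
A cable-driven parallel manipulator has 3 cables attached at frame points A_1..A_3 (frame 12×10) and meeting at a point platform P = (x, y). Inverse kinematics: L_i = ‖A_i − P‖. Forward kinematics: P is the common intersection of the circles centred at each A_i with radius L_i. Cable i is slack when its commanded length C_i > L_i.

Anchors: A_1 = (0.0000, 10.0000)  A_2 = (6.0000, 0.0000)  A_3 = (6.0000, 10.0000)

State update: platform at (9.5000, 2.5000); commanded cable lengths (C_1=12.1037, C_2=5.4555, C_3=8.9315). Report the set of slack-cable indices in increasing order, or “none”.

2, 3

cable 1: √((-9.5000)²+(7.5000)²)=12.1037, C_1=12.1037: taut
cable 2: √((-3.5000)²+(-2.5000)²)=4.3012, C_2=5.4555: slack
cable 3: √((-3.5000)²+(7.5000)²)=8.2765, C_3=8.9315: slack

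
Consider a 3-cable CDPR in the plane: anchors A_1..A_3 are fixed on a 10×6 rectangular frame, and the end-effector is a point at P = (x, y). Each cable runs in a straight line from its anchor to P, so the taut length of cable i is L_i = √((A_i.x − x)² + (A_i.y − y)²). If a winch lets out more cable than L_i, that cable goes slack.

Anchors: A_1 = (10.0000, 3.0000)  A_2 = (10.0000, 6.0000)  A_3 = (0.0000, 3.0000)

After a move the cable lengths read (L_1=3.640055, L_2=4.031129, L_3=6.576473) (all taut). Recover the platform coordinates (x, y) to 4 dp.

(6.5000, 4.0000)

expand ‖A_i−P‖²=L_i² and subtract eq 1 (c_i ≔ ‖A_i‖²−L_i²)
c_1 = 100.0000+9.0000−13.2500 = 95.7500
eq1−eq2 → [0.0000  -6.0000]·P = -24.0000
eq1−eq3 → [20.0000  0.0000]·P = 130.0000
2×2 solve → P = (6.5000, 4.0000)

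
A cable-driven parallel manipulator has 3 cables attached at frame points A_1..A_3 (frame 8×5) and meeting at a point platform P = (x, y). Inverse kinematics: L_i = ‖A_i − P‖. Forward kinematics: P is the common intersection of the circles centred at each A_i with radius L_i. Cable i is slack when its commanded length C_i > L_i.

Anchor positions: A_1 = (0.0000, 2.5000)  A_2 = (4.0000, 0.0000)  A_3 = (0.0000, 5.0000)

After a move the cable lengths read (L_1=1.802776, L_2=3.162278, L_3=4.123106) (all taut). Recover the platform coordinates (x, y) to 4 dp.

(1.0000, 1.0000)

expand ‖A_i−P‖²=L_i² and subtract eq 1 (k_i ≔ ‖A_i‖²−L_i²)
k_1 = 0.0000+6.2500−3.2500 = 3.0000
eq1−eq2 → [-8.0000  5.0000]·P = -3.0000
eq1−eq3 → [0.0000  -5.0000]·P = -5.0000
2×2 solve → P = (1.0000, 1.0000)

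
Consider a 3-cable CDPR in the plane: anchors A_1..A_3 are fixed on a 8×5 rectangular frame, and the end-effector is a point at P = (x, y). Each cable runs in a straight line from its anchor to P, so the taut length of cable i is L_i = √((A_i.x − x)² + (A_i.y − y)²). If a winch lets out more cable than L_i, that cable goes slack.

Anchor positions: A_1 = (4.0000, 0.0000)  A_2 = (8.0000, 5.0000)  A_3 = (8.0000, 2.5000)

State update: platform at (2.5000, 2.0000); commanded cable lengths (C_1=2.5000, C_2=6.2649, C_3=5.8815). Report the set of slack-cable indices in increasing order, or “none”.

i=1: geometric 2.5000 vs commanded 2.5000 ⇒ taut
i=2: geometric 6.2650 vs commanded 6.2649 ⇒ taut
i=3: geometric 5.5227 vs commanded 5.8815 ⇒ slack

3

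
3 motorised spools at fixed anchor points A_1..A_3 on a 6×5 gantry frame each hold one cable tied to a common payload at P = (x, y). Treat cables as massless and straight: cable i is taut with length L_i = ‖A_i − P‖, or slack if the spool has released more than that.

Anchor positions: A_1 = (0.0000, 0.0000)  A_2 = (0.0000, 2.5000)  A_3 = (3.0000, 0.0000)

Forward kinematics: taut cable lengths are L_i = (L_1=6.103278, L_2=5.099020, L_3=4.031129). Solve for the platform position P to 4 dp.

expand ‖A_i−P‖²=L_i² and subtract eq 1 (k_i ≔ ‖A_i‖²−L_i²)
k_1 = 0.0000+0.0000−37.2500 = -37.2500
eq1−eq2 → [0.0000  -5.0000]·P = -17.5000
eq1−eq3 → [-6.0000  0.0000]·P = -30.0000
2×2 solve → P = (5.0000, 3.5000)

(5.0000, 3.5000)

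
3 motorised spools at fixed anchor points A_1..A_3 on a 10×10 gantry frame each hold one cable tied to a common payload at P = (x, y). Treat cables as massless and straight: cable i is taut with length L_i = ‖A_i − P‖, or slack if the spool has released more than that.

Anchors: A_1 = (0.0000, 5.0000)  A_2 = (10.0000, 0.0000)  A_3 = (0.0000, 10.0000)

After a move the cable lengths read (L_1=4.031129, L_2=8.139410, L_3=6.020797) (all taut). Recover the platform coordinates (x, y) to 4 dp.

expand ‖A_i−P‖²=L_i² and subtract eq 1 (c_i ≔ ‖A_i‖²−L_i²)
c_1 = 0.0000+25.0000−16.2500 = 8.7500
eq1−eq2 → [-20.0000  10.0000]·P = -25.0000
eq1−eq3 → [0.0000  -10.0000]·P = -55.0000
2×2 solve → P = (4.0000, 5.5000)

(4.0000, 5.5000)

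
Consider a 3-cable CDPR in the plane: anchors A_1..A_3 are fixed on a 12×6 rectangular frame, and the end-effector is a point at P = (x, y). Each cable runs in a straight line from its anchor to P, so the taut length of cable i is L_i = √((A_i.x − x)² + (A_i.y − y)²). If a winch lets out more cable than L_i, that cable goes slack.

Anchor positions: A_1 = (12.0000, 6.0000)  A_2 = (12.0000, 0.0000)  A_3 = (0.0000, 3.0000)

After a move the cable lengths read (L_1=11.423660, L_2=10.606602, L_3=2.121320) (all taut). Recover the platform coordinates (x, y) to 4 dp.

(1.5000, 1.5000)

each cable: (A_i−P)·(A_i−P) = L_i²; let q_i = ‖A_i‖²−L_i²
q_1 = 144.0000+36.0000−130.5000 = 49.5000
row 1: 0.0000x + 12.0000y = 18.0000  (q_2=31.5000)
row 2: 24.0000x + 6.0000y = 45.0000  (q_3=4.5000)
Cramer on rows 1–2 → x = 1.5000, y = 1.5000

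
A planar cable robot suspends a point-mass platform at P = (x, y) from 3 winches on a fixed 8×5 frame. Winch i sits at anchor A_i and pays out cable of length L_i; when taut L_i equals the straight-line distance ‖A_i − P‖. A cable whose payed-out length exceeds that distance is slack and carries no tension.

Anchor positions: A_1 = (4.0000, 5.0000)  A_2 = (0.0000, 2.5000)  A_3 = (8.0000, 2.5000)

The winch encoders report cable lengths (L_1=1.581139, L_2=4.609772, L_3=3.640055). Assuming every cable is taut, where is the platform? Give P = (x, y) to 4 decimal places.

(4.5000, 3.5000)

expand ‖A_i−P‖²=L_i² and subtract eq 1 (q_i ≔ ‖A_i‖²−L_i²)
q_1 = 16.0000+25.0000−2.5000 = 38.5000
eq1−eq2 → [8.0000  5.0000]·P = 53.5000
eq1−eq3 → [-8.0000  5.0000]·P = -18.5000
2×2 solve → P = (4.5000, 3.5000)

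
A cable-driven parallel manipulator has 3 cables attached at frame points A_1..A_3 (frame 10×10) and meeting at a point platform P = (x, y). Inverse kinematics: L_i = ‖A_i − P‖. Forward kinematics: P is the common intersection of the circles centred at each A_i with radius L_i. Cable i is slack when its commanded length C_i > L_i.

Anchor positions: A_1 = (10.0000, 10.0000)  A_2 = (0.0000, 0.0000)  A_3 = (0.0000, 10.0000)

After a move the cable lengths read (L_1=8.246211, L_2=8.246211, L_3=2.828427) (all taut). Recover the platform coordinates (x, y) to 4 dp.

circle eqns → linear via eq_j − eq_1; set c_j = A_j·A_j − L_j²
c_1 = 100.0000+100.0000−68.0000 = 132.0000
20.0000·x + 20.0000·y = c_1−c_2 = 200.0000
20.0000·x + 0.0000·y = c_1−c_3 = 40.0000
solve first two rows → x=2.0000, y=8.0000

(2.0000, 8.0000)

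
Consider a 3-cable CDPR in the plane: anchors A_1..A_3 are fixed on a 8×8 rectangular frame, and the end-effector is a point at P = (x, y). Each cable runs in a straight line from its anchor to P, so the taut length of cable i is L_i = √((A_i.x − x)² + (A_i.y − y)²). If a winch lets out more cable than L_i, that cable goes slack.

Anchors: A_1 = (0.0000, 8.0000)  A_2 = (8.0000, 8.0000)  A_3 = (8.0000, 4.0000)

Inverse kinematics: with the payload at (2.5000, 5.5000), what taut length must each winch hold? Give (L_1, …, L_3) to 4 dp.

L_1 = √((0.0000−2.5000)² + (8.0000−5.5000)²) = 3.5355
L_2 = √((8.0000−2.5000)² + (8.0000−5.5000)²) = 6.0415
L_3 = √((8.0000−2.5000)² + (4.0000−5.5000)²) = 5.7009

(3.5355, 6.0415, 5.7009)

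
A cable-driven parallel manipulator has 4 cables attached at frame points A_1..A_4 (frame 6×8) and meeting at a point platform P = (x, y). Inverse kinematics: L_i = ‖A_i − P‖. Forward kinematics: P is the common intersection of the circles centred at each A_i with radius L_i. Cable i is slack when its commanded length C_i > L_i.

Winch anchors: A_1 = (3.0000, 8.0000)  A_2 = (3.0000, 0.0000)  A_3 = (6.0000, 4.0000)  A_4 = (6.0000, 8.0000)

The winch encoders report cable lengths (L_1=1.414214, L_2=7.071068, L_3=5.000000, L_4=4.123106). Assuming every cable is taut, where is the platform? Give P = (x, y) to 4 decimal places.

expand ‖A_i−P‖²=L_i² and subtract eq 1 (k_i ≔ ‖A_i‖²−L_i²)
k_1 = 9.0000+64.0000−2.0000 = 71.0000
eq1−eq2 → [0.0000  16.0000]·P = 112.0000
eq1−eq3 → [-6.0000  8.0000]·P = 44.0000
eq1−eq4 → [-6.0000  0.0000]·P = -12.0000
2×2 solve → P = (2.0000, 7.0000)
check cable 4: ‖A_4−P‖² = 17.0000 ≈ L_4² = 17.0000 ✓

(2.0000, 7.0000)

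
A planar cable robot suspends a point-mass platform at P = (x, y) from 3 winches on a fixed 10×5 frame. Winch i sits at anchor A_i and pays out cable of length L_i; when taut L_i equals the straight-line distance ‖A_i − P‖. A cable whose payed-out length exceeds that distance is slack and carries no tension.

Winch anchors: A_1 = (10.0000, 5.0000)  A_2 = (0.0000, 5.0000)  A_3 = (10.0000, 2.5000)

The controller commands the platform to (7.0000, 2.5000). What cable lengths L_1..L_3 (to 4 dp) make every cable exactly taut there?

(3.9051, 7.4330, 3.0000)

cable 1: Δx=3.0000, Δy=2.5000; L_1 = √(Δx²+Δy²) = 3.9051
cable 2: Δx=-7.0000, Δy=2.5000; L_2 = √(Δx²+Δy²) = 7.4330
cable 3: Δx=3.0000, Δy=0.0000; L_3 = √(Δx²+Δy²) = 3.0000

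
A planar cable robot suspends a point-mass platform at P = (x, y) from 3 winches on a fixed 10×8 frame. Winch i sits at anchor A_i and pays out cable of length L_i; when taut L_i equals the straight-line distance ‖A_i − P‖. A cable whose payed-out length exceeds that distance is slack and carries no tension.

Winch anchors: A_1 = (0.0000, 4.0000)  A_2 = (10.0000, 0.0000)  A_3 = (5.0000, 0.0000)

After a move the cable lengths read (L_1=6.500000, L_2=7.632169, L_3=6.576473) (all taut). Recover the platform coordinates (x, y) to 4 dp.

each cable: (A_i−P)·(A_i−P) = L_i²; let k_i = ‖A_i‖²−L_i²
k_1 = 0.0000+16.0000−42.2500 = -26.2500
row 1: -20.0000x + 8.0000y = -68.0000  (k_2=41.7500)
row 2: -10.0000x + 8.0000y = -8.0000  (k_3=-18.2500)
Cramer on rows 1–2 → x = 6.0000, y = 6.5000

(6.0000, 6.5000)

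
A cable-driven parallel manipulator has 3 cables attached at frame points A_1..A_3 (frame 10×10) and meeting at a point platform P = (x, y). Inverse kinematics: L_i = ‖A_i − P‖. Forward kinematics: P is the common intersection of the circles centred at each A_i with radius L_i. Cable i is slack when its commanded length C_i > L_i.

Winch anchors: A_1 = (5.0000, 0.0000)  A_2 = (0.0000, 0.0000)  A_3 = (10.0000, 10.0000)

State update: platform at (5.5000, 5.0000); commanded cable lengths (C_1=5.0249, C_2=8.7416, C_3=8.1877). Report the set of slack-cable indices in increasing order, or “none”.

2, 3

i=1: geometric 5.0249 vs commanded 5.0249 ⇒ taut
i=2: geometric 7.4330 vs commanded 8.7416 ⇒ slack
i=3: geometric 6.7268 vs commanded 8.1877 ⇒ slack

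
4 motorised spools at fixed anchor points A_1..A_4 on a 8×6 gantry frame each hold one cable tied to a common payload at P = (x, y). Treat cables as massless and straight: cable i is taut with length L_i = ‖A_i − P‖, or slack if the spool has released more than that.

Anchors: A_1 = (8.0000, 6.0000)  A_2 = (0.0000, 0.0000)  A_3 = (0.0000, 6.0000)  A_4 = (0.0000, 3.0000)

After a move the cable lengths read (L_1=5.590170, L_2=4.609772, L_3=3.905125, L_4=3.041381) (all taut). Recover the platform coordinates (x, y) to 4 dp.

expand ‖A_i−P‖²=L_i² and subtract eq 1 (c_i ≔ ‖A_i‖²−L_i²)
c_1 = 64.0000+36.0000−31.2500 = 68.7500
eq1−eq2 → [16.0000  12.0000]·P = 90.0000
eq1−eq3 → [16.0000  0.0000]·P = 48.0000
eq1−eq4 → [16.0000  6.0000]·P = 69.0000
2×2 solve → P = (3.0000, 3.5000)
check cable 4: ‖A_4−P‖² = 9.2500 ≈ L_4² = 9.2500 ✓

(3.0000, 3.5000)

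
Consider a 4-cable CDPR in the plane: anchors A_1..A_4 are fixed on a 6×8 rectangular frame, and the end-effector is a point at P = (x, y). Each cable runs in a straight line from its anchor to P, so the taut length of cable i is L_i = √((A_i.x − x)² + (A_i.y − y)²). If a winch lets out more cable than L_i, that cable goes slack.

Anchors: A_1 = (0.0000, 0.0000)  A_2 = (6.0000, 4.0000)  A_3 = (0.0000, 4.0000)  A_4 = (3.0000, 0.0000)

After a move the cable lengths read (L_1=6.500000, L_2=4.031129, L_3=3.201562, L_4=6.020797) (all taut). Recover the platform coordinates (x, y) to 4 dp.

(2.5000, 6.0000)

expand ‖A_i−P‖²=L_i² and subtract eq 1 (q_i ≔ ‖A_i‖²−L_i²)
q_1 = 0.0000+0.0000−42.2500 = -42.2500
eq1−eq2 → [-12.0000  -8.0000]·P = -78.0000
eq1−eq3 → [0.0000  -8.0000]·P = -48.0000
eq1−eq4 → [-6.0000  0.0000]·P = -15.0000
2×2 solve → P = (2.5000, 6.0000)
check cable 4: ‖A_4−P‖² = 36.2500 ≈ L_4² = 36.2500 ✓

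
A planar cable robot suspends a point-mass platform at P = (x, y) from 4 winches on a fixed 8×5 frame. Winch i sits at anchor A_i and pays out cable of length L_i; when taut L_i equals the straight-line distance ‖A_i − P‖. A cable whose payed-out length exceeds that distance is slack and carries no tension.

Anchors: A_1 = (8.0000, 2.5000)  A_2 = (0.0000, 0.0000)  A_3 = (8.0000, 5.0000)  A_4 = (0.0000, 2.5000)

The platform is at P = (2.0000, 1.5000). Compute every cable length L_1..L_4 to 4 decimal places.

L_1 = √((8.0000−2.0000)² + (2.5000−1.5000)²) = 6.0828
L_2 = √((0.0000−2.0000)² + (0.0000−1.5000)²) = 2.5000
L_3 = √((8.0000−2.0000)² + (5.0000−1.5000)²) = 6.9462
L_4 = √((0.0000−2.0000)² + (2.5000−1.5000)²) = 2.2361

(6.0828, 2.5000, 6.9462, 2.2361)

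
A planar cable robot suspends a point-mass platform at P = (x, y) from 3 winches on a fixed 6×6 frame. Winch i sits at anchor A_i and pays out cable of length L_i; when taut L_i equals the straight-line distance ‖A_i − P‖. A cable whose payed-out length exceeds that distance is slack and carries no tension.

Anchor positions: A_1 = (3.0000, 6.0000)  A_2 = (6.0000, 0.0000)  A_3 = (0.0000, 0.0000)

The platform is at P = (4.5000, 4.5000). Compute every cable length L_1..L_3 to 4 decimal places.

L_1: Δ = A_1−P = (-1.5000, 1.5000) → ‖Δ‖ = √4.5000 = 2.1213
L_2: Δ = A_2−P = (1.5000, -4.5000) → ‖Δ‖ = √22.5000 = 4.7434
L_3: Δ = A_3−P = (-4.5000, -4.5000) → ‖Δ‖ = √40.5000 = 6.3640

(2.1213, 4.7434, 6.3640)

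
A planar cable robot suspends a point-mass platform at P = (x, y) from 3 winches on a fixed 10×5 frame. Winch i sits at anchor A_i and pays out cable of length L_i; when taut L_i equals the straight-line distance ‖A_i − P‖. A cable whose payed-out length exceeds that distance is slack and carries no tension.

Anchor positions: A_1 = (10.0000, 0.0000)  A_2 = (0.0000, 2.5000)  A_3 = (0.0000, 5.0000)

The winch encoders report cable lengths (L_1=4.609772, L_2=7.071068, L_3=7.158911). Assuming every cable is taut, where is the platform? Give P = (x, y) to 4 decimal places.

each cable: (A_i−P)·(A_i−P) = L_i²; let k_i = ‖A_i‖²−L_i²
k_1 = 100.0000+0.0000−21.2500 = 78.7500
row 1: 20.0000x − 5.0000y = 122.5000  (k_2=-43.7500)
row 2: 20.0000x − 10.0000y = 105.0000  (k_3=-26.2500)
Cramer on rows 1–2 → x = 7.0000, y = 3.5000

(7.0000, 3.5000)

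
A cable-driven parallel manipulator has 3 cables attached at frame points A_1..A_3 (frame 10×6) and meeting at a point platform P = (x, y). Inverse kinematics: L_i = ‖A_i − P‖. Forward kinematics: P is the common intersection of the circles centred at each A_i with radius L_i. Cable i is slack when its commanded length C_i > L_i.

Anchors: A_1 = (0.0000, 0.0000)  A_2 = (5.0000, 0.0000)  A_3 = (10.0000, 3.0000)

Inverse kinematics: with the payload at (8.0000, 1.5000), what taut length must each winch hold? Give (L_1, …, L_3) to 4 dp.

L_1 = √((0.0000−8.0000)² + (0.0000−1.5000)²) = 8.1394
L_2 = √((5.0000−8.0000)² + (0.0000−1.5000)²) = 3.3541
L_3 = √((10.0000−8.0000)² + (3.0000−1.5000)²) = 2.5000

(8.1394, 3.3541, 2.5000)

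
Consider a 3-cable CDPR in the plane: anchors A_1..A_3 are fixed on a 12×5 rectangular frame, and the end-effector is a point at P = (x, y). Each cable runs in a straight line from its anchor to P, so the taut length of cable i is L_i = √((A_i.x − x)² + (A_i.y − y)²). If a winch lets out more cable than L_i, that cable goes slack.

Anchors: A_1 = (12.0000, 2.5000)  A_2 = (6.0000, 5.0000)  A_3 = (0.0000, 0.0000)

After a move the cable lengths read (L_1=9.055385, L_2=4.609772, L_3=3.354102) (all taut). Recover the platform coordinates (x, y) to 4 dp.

(3.0000, 1.5000)

expand ‖A_i−P‖²=L_i² and subtract eq 1 (q_i ≔ ‖A_i‖²−L_i²)
q_1 = 144.0000+6.2500−82.0000 = 68.2500
eq1−eq2 → [12.0000  -5.0000]·P = 28.5000
eq1−eq3 → [24.0000  5.0000]·P = 79.5000
2×2 solve → P = (3.0000, 1.5000)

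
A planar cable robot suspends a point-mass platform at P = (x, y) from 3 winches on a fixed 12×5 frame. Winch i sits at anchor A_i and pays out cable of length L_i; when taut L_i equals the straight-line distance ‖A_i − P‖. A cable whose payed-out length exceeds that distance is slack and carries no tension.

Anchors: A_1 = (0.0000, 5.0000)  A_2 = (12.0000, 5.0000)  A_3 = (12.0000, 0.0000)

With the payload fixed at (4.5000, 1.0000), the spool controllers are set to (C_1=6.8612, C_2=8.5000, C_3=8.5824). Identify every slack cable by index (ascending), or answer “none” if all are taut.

1, 3

cable 1: √((-4.5000)²+(4.0000)²)=6.0208, C_1=6.8612: slack
cable 2: √((7.5000)²+(4.0000)²)=8.5000, C_2=8.5000: taut
cable 3: √((7.5000)²+(-1.0000)²)=7.5664, C_3=8.5824: slack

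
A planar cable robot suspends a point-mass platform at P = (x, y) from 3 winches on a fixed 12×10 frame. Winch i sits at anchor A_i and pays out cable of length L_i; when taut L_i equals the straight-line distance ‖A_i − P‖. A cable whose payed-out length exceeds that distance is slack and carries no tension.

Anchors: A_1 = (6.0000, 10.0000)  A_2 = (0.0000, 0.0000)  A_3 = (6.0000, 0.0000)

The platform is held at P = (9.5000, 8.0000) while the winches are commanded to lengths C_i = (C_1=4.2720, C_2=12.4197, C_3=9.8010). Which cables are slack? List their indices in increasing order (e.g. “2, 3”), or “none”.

1, 3

i=1: geometric 4.0311 vs commanded 4.2720 ⇒ slack
i=2: geometric 12.4197 vs commanded 12.4197 ⇒ taut
i=3: geometric 8.7321 vs commanded 9.8010 ⇒ slack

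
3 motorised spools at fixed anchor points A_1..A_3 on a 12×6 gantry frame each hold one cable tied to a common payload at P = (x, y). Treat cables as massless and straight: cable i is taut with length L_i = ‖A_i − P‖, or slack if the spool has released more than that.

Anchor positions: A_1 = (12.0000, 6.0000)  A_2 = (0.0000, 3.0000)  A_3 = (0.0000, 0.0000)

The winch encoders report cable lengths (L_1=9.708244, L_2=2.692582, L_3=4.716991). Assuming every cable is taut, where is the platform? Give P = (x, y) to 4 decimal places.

(2.5000, 4.0000)

expand ‖A_i−P‖²=L_i² and subtract eq 1 (c_i ≔ ‖A_i‖²−L_i²)
c_1 = 144.0000+36.0000−94.2500 = 85.7500
eq1−eq2 → [24.0000  6.0000]·P = 84.0000
eq1−eq3 → [24.0000  12.0000]·P = 108.0000
2×2 solve → P = (2.5000, 4.0000)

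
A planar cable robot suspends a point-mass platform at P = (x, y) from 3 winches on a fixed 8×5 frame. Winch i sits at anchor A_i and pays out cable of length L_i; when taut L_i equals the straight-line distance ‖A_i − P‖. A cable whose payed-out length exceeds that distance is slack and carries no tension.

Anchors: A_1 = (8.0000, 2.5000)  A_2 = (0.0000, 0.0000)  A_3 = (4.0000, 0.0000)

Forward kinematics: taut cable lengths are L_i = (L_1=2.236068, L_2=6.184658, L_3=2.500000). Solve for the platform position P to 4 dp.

(6.0000, 1.5000)

each cable: (A_i−P)·(A_i−P) = L_i²; let c_i = ‖A_i‖²−L_i²
c_1 = 64.0000+6.2500−5.0000 = 65.2500
row 1: 16.0000x + 5.0000y = 103.5000  (c_2=-38.2500)
row 2: 8.0000x + 5.0000y = 55.5000  (c_3=9.7500)
Cramer on rows 1–2 → x = 6.0000, y = 1.5000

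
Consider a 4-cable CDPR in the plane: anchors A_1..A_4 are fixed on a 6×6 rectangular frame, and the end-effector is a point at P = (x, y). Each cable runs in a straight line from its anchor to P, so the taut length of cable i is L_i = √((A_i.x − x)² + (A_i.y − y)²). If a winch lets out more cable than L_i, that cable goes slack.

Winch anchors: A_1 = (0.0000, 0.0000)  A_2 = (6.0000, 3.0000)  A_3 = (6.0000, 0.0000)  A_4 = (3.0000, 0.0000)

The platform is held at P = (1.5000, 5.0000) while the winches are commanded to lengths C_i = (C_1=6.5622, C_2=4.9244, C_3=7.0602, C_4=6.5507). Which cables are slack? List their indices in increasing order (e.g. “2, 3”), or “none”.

1, 3, 4

cable 1: L_1 = ‖A_1−P‖ = 5.2202;  C_1 = 6.5622 → slack
cable 2: L_2 = ‖A_2−P‖ = 4.9244;  C_2 = 4.9244 → taut
cable 3: L_3 = ‖A_3−P‖ = 6.7268;  C_3 = 7.0602 → slack
cable 4: L_4 = ‖A_4−P‖ = 5.2202;  C_4 = 6.5507 → slack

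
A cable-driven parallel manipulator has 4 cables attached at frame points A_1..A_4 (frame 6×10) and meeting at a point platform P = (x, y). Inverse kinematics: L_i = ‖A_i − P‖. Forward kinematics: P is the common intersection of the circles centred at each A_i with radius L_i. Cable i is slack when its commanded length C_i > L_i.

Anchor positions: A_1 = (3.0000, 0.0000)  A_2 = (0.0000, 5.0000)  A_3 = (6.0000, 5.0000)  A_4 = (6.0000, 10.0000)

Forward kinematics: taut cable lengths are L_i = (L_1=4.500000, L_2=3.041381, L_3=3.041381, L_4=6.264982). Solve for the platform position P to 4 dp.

(3.0000, 4.5000)

circle eqns → linear via eq_j − eq_1; set c_j = A_j·A_j − L_j²
c_1 = 9.0000+0.0000−20.2500 = -11.2500
6.0000·x − 10.0000·y = c_1−c_2 = -27.0000
-6.0000·x − 10.0000·y = c_1−c_3 = -63.0000
-6.0000·x − 20.0000·y = c_1−c_4 = -108.0000
solve first two rows → x=3.0000, y=4.5000
check cable 4: ‖A_4−P‖² = 39.2500 ≈ L_4² = 39.2500 ✓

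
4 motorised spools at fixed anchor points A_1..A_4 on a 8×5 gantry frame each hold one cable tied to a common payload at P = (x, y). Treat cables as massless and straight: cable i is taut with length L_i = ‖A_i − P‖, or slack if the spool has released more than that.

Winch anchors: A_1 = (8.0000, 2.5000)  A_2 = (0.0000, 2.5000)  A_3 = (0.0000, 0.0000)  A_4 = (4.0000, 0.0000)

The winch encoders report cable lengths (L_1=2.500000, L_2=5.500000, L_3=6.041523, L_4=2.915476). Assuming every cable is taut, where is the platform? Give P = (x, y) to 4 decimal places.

each cable: (A_i−P)·(A_i−P) = L_i²; let q_i = ‖A_i‖²−L_i²
q_1 = 64.0000+6.2500−6.2500 = 64.0000
row 1: 16.0000x + 0.0000y = 88.0000  (q_2=-24.0000)
row 2: 16.0000x + 5.0000y = 100.5000  (q_3=-36.5000)
row 3: 8.0000x + 5.0000y = 56.5000  (q_4=7.5000)
Cramer on rows 1–2 → x = 5.5000, y = 2.5000
check cable 4: ‖A_4−P‖² = 8.5000 ≈ L_4² = 8.5000 ✓

(5.5000, 2.5000)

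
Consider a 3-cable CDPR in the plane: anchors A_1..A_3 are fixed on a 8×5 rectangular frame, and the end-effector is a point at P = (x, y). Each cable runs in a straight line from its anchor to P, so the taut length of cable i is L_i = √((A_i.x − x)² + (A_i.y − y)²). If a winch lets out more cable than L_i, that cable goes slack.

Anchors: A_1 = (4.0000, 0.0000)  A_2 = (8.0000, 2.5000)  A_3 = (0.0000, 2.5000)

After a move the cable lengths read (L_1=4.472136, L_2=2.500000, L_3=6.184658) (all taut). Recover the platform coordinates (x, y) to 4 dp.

expand ‖A_i−P‖²=L_i² and subtract eq 1 (c_i ≔ ‖A_i‖²−L_i²)
c_1 = 16.0000+0.0000−20.0000 = -4.0000
eq1−eq2 → [-8.0000  -5.0000]·P = -68.0000
eq1−eq3 → [8.0000  -5.0000]·P = 28.0000
2×2 solve → P = (6.0000, 4.0000)

(6.0000, 4.0000)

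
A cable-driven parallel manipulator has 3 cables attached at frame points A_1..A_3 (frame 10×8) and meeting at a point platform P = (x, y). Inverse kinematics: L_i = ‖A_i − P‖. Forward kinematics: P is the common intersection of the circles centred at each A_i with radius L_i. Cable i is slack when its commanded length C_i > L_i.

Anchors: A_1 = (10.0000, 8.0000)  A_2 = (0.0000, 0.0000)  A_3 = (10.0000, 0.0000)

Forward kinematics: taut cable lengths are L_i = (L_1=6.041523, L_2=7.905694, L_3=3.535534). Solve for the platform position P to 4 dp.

circle eqns → linear via eq_j − eq_1; set c_j = A_j·A_j − L_j²
c_1 = 100.0000+64.0000−36.5000 = 127.5000
20.0000·x + 16.0000·y = c_1−c_2 = 190.0000
0.0000·x + 16.0000·y = c_1−c_3 = 40.0000
solve first two rows → x=7.5000, y=2.5000

(7.5000, 2.5000)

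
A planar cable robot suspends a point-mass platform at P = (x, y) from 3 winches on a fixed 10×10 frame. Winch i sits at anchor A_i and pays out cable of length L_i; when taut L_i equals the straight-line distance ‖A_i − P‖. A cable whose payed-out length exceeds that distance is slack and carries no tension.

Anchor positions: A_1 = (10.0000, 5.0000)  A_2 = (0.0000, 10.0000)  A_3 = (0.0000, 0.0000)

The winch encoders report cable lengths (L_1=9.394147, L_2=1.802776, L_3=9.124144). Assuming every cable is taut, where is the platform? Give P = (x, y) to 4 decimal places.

expand ‖A_i−P‖²=L_i² and subtract eq 1 (q_i ≔ ‖A_i‖²−L_i²)
q_1 = 100.0000+25.0000−88.2500 = 36.7500
eq1−eq2 → [20.0000  -10.0000]·P = -60.0000
eq1−eq3 → [20.0000  10.0000]·P = 120.0000
2×2 solve → P = (1.5000, 9.0000)

(1.5000, 9.0000)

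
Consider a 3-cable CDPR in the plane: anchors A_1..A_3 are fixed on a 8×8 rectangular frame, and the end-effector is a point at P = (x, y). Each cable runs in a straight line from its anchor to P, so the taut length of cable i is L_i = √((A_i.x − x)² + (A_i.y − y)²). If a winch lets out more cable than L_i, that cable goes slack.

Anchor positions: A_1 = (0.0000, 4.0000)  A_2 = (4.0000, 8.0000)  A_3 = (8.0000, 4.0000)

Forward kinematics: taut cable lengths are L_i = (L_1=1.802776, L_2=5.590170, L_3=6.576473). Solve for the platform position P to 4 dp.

(1.5000, 3.0000)

expand ‖A_i−P‖²=L_i² and subtract eq 1 (q_i ≔ ‖A_i‖²−L_i²)
q_1 = 0.0000+16.0000−3.2500 = 12.7500
eq1−eq2 → [-8.0000  -8.0000]·P = -36.0000
eq1−eq3 → [-16.0000  0.0000]·P = -24.0000
2×2 solve → P = (1.5000, 3.0000)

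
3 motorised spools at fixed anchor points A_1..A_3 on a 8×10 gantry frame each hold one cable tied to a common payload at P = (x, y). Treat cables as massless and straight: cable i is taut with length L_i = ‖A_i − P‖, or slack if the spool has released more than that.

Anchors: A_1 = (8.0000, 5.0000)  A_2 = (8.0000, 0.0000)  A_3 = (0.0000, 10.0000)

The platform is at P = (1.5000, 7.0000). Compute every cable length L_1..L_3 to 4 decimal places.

L_1: Δ = A_1−P = (6.5000, -2.0000) → ‖Δ‖ = √46.2500 = 6.8007
L_2: Δ = A_2−P = (6.5000, -7.0000) → ‖Δ‖ = √91.2500 = 9.5525
L_3: Δ = A_3−P = (-1.5000, 3.0000) → ‖Δ‖ = √11.2500 = 3.3541

(6.8007, 9.5525, 3.3541)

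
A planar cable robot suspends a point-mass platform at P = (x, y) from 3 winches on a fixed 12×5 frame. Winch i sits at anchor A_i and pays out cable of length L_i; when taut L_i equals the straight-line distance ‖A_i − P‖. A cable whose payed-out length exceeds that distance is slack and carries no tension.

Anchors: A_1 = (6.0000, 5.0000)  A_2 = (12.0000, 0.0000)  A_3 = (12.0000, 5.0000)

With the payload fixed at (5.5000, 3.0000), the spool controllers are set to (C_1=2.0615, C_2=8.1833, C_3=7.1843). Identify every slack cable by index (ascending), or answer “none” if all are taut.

2, 3

cable 1: √((0.5000)²+(2.0000)²)=2.0616, C_1=2.0615: taut
cable 2: √((6.5000)²+(-3.0000)²)=7.1589, C_2=8.1833: slack
cable 3: √((6.5000)²+(2.0000)²)=6.8007, C_3=7.1843: slack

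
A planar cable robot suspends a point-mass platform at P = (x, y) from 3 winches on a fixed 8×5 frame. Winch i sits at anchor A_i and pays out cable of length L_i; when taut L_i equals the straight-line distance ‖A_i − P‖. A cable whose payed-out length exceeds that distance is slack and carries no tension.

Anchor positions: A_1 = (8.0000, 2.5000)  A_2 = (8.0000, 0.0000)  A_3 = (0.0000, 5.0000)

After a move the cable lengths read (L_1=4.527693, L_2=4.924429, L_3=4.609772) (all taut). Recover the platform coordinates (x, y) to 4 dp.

(3.5000, 2.0000)

each cable: (A_i−P)·(A_i−P) = L_i²; let c_i = ‖A_i‖²−L_i²
c_1 = 64.0000+6.2500−20.5000 = 49.7500
row 1: 0.0000x + 5.0000y = 10.0000  (c_2=39.7500)
row 2: 16.0000x − 5.0000y = 46.0000  (c_3=3.7500)
Cramer on rows 1–2 → x = 3.5000, y = 2.0000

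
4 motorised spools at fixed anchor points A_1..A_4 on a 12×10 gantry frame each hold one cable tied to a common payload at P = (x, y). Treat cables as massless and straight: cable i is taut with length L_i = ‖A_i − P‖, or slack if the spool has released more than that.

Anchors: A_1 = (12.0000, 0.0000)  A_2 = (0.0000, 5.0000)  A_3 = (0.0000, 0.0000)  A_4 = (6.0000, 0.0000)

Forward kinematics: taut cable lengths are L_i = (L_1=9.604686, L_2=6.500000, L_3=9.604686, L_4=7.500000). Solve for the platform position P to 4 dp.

circle eqns → linear via eq_j − eq_1; set k_j = A_j·A_j − L_j²
k_1 = 144.0000+0.0000−92.2500 = 51.7500
24.0000·x − 10.0000·y = k_1−k_2 = 69.0000
24.0000·x + 0.0000·y = k_1−k_3 = 144.0000
12.0000·x + 0.0000·y = k_1−k_4 = 72.0000
solve first two rows → x=6.0000, y=7.5000
check cable 4: ‖A_4−P‖² = 56.2500 ≈ L_4² = 56.2500 ✓

(6.0000, 7.5000)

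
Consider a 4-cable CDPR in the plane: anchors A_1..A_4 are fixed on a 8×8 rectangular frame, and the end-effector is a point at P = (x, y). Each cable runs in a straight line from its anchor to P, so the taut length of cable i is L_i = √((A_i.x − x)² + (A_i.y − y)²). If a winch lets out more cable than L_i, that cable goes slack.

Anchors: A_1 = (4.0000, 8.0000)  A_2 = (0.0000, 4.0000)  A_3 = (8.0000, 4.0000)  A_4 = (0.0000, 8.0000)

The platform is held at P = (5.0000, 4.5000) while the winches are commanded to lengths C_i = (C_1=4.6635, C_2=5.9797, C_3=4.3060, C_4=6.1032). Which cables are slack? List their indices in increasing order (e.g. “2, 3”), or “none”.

i=1: geometric 3.6401 vs commanded 4.6635 ⇒ slack
i=2: geometric 5.0249 vs commanded 5.9797 ⇒ slack
i=3: geometric 3.0414 vs commanded 4.3060 ⇒ slack
i=4: geometric 6.1033 vs commanded 6.1032 ⇒ taut

1, 2, 3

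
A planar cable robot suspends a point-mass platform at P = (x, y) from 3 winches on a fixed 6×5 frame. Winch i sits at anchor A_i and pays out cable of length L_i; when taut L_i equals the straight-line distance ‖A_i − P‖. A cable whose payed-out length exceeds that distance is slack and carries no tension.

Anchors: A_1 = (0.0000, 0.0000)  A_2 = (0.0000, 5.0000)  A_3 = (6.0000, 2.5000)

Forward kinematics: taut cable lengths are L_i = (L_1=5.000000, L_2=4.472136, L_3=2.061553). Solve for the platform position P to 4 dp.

each cable: (A_i−P)·(A_i−P) = L_i²; let c_i = ‖A_i‖²−L_i²
c_1 = 0.0000+0.0000−25.0000 = -25.0000
row 1: 0.0000x − 10.0000y = -30.0000  (c_2=5.0000)
row 2: -12.0000x − 5.0000y = -63.0000  (c_3=38.0000)
Cramer on rows 1–2 → x = 4.0000, y = 3.0000

(4.0000, 3.0000)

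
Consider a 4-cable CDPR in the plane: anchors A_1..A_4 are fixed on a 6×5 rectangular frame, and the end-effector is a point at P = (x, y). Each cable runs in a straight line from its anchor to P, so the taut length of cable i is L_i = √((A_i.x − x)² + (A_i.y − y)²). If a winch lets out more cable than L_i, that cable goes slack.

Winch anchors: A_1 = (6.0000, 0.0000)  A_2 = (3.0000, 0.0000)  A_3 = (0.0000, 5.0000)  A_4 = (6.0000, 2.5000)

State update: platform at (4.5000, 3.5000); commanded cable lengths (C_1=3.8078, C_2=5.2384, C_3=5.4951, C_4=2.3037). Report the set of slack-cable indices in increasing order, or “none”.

i=1: geometric 3.8079 vs commanded 3.8078 ⇒ taut
i=2: geometric 3.8079 vs commanded 5.2384 ⇒ slack
i=3: geometric 4.7434 vs commanded 5.4951 ⇒ slack
i=4: geometric 1.8028 vs commanded 2.3037 ⇒ slack

2, 3, 4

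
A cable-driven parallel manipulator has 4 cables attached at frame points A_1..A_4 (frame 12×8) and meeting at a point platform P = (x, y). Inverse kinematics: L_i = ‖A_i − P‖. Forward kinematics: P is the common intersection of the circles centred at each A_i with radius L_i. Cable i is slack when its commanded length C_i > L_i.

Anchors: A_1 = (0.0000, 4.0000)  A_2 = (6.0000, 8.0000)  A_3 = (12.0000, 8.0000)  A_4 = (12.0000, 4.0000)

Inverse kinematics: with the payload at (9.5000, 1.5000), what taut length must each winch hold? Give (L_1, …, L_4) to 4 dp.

cable 1: Δx=-9.5000, Δy=2.5000; L_1 = √(Δx²+Δy²) = 9.8234
cable 2: Δx=-3.5000, Δy=6.5000; L_2 = √(Δx²+Δy²) = 7.3824
cable 3: Δx=2.5000, Δy=6.5000; L_3 = √(Δx²+Δy²) = 6.9642
cable 4: Δx=2.5000, Δy=2.5000; L_4 = √(Δx²+Δy²) = 3.5355

(9.8234, 7.3824, 6.9642, 3.5355)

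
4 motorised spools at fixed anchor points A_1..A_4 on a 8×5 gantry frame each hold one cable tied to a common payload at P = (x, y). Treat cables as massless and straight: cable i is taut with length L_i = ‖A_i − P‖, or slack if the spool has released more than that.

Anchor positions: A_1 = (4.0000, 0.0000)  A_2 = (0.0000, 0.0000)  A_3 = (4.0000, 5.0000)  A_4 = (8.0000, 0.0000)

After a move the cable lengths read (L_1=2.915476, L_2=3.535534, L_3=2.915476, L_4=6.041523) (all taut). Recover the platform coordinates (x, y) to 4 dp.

(2.5000, 2.5000)

each cable: (A_i−P)·(A_i−P) = L_i²; let c_i = ‖A_i‖²−L_i²
c_1 = 16.0000+0.0000−8.5000 = 7.5000
row 1: 8.0000x + 0.0000y = 20.0000  (c_2=-12.5000)
row 2: 0.0000x − 10.0000y = -25.0000  (c_3=32.5000)
row 3: -8.0000x + 0.0000y = -20.0000  (c_4=27.5000)
Cramer on rows 1–2 → x = 2.5000, y = 2.5000
check cable 4: ‖A_4−P‖² = 36.5000 ≈ L_4² = 36.5000 ✓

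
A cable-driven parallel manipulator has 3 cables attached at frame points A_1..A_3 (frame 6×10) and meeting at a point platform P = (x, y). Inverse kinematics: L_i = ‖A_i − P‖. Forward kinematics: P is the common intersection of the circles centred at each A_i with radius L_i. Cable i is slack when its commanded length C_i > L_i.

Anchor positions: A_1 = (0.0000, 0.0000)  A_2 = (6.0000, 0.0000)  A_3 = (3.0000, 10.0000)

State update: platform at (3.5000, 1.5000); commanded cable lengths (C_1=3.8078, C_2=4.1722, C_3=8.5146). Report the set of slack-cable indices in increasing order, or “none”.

2

cable 1: L_1 = ‖A_1−P‖ = 3.8079;  C_1 = 3.8078 → taut
cable 2: L_2 = ‖A_2−P‖ = 2.9155;  C_2 = 4.1722 → slack
cable 3: L_3 = ‖A_3−P‖ = 8.5147;  C_3 = 8.5146 → taut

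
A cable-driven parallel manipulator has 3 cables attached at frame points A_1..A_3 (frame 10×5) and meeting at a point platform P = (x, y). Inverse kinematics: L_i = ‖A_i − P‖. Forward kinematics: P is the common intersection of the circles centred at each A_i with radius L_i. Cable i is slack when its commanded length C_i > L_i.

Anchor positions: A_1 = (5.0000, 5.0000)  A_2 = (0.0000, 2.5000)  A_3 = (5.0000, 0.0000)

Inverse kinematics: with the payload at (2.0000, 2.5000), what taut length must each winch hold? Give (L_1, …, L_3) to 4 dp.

(3.9051, 2.0000, 3.9051)

L_1 = √((5.0000−2.0000)² + (5.0000−2.5000)²) = 3.9051
L_2 = √((0.0000−2.0000)² + (2.5000−2.5000)²) = 2.0000
L_3 = √((5.0000−2.0000)² + (0.0000−2.5000)²) = 3.9051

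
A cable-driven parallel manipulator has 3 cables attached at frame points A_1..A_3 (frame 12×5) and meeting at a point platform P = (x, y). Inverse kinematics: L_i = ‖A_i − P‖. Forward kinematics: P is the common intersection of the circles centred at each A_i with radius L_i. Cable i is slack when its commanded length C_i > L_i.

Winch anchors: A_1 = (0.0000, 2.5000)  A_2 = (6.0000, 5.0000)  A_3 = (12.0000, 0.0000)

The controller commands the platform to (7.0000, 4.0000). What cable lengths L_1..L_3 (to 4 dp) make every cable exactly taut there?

(7.1589, 1.4142, 6.4031)

cable 1: Δx=-7.0000, Δy=-1.5000; L_1 = √(Δx²+Δy²) = 7.1589
cable 2: Δx=-1.0000, Δy=1.0000; L_2 = √(Δx²+Δy²) = 1.4142
cable 3: Δx=5.0000, Δy=-4.0000; L_3 = √(Δx²+Δy²) = 6.4031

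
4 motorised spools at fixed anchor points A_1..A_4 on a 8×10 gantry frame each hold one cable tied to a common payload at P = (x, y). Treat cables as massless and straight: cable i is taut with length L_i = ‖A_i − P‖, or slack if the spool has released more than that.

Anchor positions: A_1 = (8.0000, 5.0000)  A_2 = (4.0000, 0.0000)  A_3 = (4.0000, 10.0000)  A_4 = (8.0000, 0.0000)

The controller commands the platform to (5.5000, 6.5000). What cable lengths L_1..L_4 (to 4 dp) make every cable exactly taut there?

L_1 = √((8.0000−5.5000)² + (5.0000−6.5000)²) = 2.9155
L_2 = √((4.0000−5.5000)² + (0.0000−6.5000)²) = 6.6708
L_3 = √((4.0000−5.5000)² + (10.0000−6.5000)²) = 3.8079
L_4 = √((8.0000−5.5000)² + (0.0000−6.5000)²) = 6.9642

(2.9155, 6.6708, 3.8079, 6.9642)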